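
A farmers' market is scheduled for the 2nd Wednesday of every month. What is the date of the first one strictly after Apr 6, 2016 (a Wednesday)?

Apr 13, 2016

Apr 2016 starts on a Friday; its first Wednesday is the 6th, so the 2nd Wednesday is the 13th — Apr 13, 2016.
Apr 13, 2016 is after Apr 6, 2016, so that is the next one.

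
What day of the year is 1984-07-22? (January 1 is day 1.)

Days in months before July: 31 + 29 + 31 + 30 + 31 + 30 = 182.
Plus 22 days into July → day 204.

204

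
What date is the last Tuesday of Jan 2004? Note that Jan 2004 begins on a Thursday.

Jan 27, 2004

Jan 2004 begins on a Thursday, so the first Tuesday is Jan 6 (5 days later).
Jan 2004 has 31 days. Adding weeks: 6, 13, 20, 27 — the last one ≤ 31 is the 27th.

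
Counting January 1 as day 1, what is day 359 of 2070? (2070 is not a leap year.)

Jan has 31 days (359 − 31 = 328 remain).
Feb has 28 days (328 − 28 = 300 remain).
Mar has 31 days (300 − 31 = 269 remain).
Apr has 30 days (269 − 30 = 239 remain).
May has 31 days (239 − 31 = 208 remain).
Jun has 30 days (208 − 30 = 178 remain).
Jul has 31 days (178 − 31 = 147 remain).
Aug has 31 days (147 − 31 = 116 remain).
Sep has 30 days (116 − 30 = 86 remain).
Oct has 31 days (86 − 31 = 55 remain).
Nov has 30 days (55 − 30 = 25 remain).
25 into Dec → Dec 25.

Dec 25, 2070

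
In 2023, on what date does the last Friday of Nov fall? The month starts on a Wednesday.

Nov 2023 begins on a Wednesday, so the first Friday is Nov 3 (2 days later).
Nov 2023 has 30 days. Adding weeks: 3, 10, 17, 24 — the last one ≤ 30 is the 24th.

Nov 24, 2023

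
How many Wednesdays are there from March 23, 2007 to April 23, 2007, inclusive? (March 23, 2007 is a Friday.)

March 23, 2007 is a Friday; the first Wednesday on or after it is March 28, 2007 (5 days later).
From March 28, 2007 to April 23, 2007: 3 + 23 = 26 days (rest of March, April).
26 ÷ 7 = 3 full weeks with remainder 5, so 3 more Wednesdays after the first → 4.

4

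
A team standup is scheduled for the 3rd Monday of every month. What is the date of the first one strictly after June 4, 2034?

June 2034 starts on a Thursday; its first Monday is the 5th, so the 3rd Monday is the 19th — June 19, 2034.
June 19, 2034 is after June 4, 2034, so that is the next one.

June 19, 2034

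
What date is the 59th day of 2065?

January has 31 days (59 − 31 = 28 remain).
28 into February → February 28.

February 28, 2065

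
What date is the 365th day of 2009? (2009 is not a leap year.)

January has 31 days (365 − 31 = 334 remain).
February has 28 days (334 − 28 = 306 remain).
March has 31 days (306 − 31 = 275 remain).
April has 30 days (275 − 30 = 245 remain).
May has 31 days (245 − 31 = 214 remain).
June has 30 days (214 − 30 = 184 remain).
July has 31 days (184 − 31 = 153 remain).
August has 31 days (153 − 31 = 122 remain).
September has 30 days (122 − 30 = 92 remain).
October has 31 days (92 − 31 = 61 remain).
November has 30 days (61 − 30 = 31 remain).
31 into December → December 31.

2009-12-31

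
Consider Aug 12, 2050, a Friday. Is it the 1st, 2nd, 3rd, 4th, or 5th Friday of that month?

Day 12 falls in week ⌈12/7⌉ of the month.
Days 1–7 hold the 1st Friday, 8–14 the 2nd, 15–21 the 3rd, 22–28 the 4th, 29–31 the 5th.
12 is in the range for the 2nd.

2nd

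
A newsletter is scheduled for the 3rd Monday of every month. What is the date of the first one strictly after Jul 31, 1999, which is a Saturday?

Jul 1999 starts on a Thursday; its first Monday is the 5th, so the 3rd Monday is the 19th — Jul 19, 1999.
That is not after Jul 31, 1999, so look at Aug 1999.
Aug 1999 starts on a Sunday; its first Monday is the 2nd, so the 3rd Monday is the 16th — Aug 16, 1999.

Aug 16, 1999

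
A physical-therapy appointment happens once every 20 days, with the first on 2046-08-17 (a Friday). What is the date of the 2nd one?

The 2nd occurrence is 1 interval after the first: 1 × 20 = 20 days after 2046-08-17.
August has 31 days — 14 days to the end of August leaves 6.
6 days into September → 2046-09-06.

2046-09-06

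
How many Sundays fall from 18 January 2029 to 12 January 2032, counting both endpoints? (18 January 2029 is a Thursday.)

18 January 2029 is a Thursday; the first Sunday on or after it is 21 January 2029 (3 days later).
From 21 January 2029 to 12 January 2032: 344 + 365 + 365 + 12 = 1086 days (rest of 2029, 2030, 2031, to 12 January 2032 in 2032).
1086 ÷ 7 = 155 full weeks with remainder 1, so 155 more Sundays after the first → 156.

156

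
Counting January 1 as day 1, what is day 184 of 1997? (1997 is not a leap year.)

January has 31 days (184 − 31 = 153 remain).
February has 28 days (153 − 28 = 125 remain).
March has 31 days (125 − 31 = 94 remain).
April has 30 days (94 − 30 = 64 remain).
May has 31 days (64 − 31 = 33 remain).
June has 30 days (33 − 30 = 3 remain).
3 into July → July 3.

July 3, 1997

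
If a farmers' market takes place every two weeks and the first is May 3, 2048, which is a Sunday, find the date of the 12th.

The 12th occurrence is 11 intervals after the first: 11 × 14 = 154 days after May 3, 2048.
May has 31 days — 28 days to the end of May leaves 126.
June has 30 days (96 left).
July has 31 days (65 left).
August has 31 days (34 left).
September has 30 days (4 left).
4 days into October → October 4, 2048.

October 4, 2048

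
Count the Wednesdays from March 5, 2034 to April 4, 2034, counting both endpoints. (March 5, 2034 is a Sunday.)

March 5, 2034 is a Sunday; the first Wednesday on or after it is March 8, 2034 (3 days later).
From March 8, 2034 to April 4, 2034: 23 + 4 = 27 days (rest of March, April).
27 ÷ 7 = 3 full weeks with remainder 6, so 3 more Wednesdays after the first → 4.

4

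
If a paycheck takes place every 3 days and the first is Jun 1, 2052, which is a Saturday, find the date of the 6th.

Jun 16, 2052

The 6th occurrence is 5 intervals after the first: 5 × 3 = 15 days after Jun 1, 2052.
15 days later is Jun 16, 2052.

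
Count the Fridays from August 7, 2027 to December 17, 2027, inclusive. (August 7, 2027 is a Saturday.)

August 7, 2027 is a Saturday; the first Friday on or after it is August 13, 2027 (6 days later).
From August 13, 2027 to December 17, 2027: 18 + 30 + 31 + 30 + 17 = 126 days (rest of August, September, October, November, December).
126 ÷ 7 = 18 full weeks with remainder 0, so 18 more Fridays after the first → 19.

19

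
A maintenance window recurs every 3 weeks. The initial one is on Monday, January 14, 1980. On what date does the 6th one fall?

April 28, 1980

The 6th occurrence is 5 intervals after the first: 5 × 21 = 105 days after January 14, 1980.
January has 31 days — 17 days to the end of January leaves 88.
February has 29 days (59 left).
March has 31 days (28 left).
28 days into April → April 28, 1980.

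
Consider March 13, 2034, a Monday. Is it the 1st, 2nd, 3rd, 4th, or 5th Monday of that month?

Day 13 falls in week ⌈13/7⌉ of the month.
Days 1–7 hold the 1st Monday, 8–14 the 2nd, 15–21 the 3rd, 22–28 the 4th, 29–31 the 5th.
13 is in the range for the 2nd.

2nd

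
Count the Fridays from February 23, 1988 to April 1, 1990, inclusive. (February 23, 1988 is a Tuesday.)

110

February 23, 1988 is a Tuesday; the first Friday on or after it is February 26, 1988 (3 days later).
From February 26, 1988 to April 1, 1990: 309 + 365 + 91 = 765 days (rest of 1988, 1989, to April 1, 1990 in 1990).
765 ÷ 7 = 109 full weeks with remainder 2, so 109 more Fridays after the first → 110.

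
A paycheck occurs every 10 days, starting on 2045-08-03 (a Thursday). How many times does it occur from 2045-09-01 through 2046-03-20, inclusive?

20

Occurrences land 10·i days after 2045-08-03 for i = 0, 1, 2, …
2045-09-01 is 29 days after the start; 29 ÷ 10 = 2 remainder 9; since the remainder is 9, round up to i = 3. First occurrence in the window: #4 on 2045-09-02 (3×10 = 30 days in).
2046-03-20 is 229 days after the start; 229 ÷ 10 = 22 remainder 9. Last occurrence in the window: #23 on 2046-03-11.
Occurrences #4 through #23: 20 in total.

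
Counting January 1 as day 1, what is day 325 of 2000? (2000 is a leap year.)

20 November 2000

January has 31 days (325 − 31 = 294 remain).
February has 29 days (294 − 29 = 265 remain).
March has 31 days (265 − 31 = 234 remain).
April has 30 days (234 − 30 = 204 remain).
May has 31 days (204 − 31 = 173 remain).
June has 30 days (173 − 30 = 143 remain).
July has 31 days (143 − 31 = 112 remain).
August has 31 days (112 − 31 = 81 remain).
September has 30 days (81 − 30 = 51 remain).
October has 31 days (51 − 31 = 20 remain).
20 into November → November 20.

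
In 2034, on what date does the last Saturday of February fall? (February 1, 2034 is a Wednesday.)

February 25, 2034

February 2034 begins on a Wednesday, so the first Saturday is February 4 (3 days later).
February 2034 has 28 days. Adding weeks: 4, 11, 18, 25 — the last one ≤ 28 is the 25th.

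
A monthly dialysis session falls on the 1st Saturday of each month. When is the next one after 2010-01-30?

2010-02-06

January 2010 starts on a Friday, so its 1st Saturday is 2010-01-02 (1 day in).
That is not after 2010-01-30, so look at February 2010.
February 2010 starts on a Monday, so its 1st Saturday is 2010-02-06 (5 days in).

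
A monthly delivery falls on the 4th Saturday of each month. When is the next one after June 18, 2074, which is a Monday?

June 23, 2074

June 2074 starts on a Friday; its first Saturday is the 2nd, so the 4th Saturday is the 23rd — June 23, 2074.
June 23, 2074 is after June 18, 2074, so that is the next one.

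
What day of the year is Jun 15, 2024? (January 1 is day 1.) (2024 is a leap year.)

Days in months before Jun: 31 + 29 + 31 + 30 + 31 = 152.
Plus 15 days into Jun → day 167.

167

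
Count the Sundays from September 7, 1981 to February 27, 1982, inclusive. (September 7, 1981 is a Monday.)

September 7, 1981 is a Monday; the first Sunday on or after it is September 13, 1981 (6 days later).
From September 13, 1981 to February 27, 1982: 17 + 31 + 30 + 31 + 31 + 27 = 167 days (rest of September, October, November, December, January, February).
167 ÷ 7 = 23 full weeks with remainder 6, so 23 more Sundays after the first → 24.

24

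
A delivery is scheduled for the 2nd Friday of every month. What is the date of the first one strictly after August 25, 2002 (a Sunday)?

September 13, 2002

August 2002 starts on a Thursday; its first Friday is the 2nd, so the 2nd Friday is the 9th — August 9, 2002.
That is not after August 25, 2002, so look at September 2002.
September 2002 starts on a Sunday; its first Friday is the 6th, so the 2nd Friday is the 13th — September 13, 2002.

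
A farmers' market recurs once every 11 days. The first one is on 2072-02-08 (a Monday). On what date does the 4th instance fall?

2072-03-12

The 4th occurrence is 3 intervals after the first: 3 × 11 = 33 days after 2072-02-08.
February has 29 days — 21 days to the end of February leaves 12.
12 days into March → 2072-03-12.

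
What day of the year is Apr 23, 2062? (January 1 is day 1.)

Days in months before Apr: 31 + 28 + 31 = 90.
Plus 23 days into Apr → day 113.

113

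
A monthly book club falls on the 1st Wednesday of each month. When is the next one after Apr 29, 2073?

Apr 2073 starts on a Saturday, so its 1st Wednesday is Apr 5, 2073 (4 days in).
That is not after Apr 29, 2073, so look at May 2073.
May 2073 starts on a Monday, so its 1st Wednesday is May 3, 2073 (2 days in).

May 3, 2073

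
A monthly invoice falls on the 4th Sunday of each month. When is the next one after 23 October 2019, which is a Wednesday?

October 2019 starts on a Tuesday; its first Sunday is the 6th, so the 4th Sunday is the 27th — 27 October 2019.
27 October 2019 is after 23 October 2019, so that is the next one.

27 October 2019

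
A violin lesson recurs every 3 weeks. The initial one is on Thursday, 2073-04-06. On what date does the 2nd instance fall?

2073-04-27

The 2nd occurrence is 1 interval after the first: 1 × 21 = 21 days after 2073-04-06.
21 days later is 2073-04-27.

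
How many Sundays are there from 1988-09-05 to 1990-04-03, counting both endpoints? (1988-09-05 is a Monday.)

82

1988-09-05 is a Monday; the first Sunday on or after it is 1988-09-11 (6 days later).
From 1988-09-11 to 1990-04-03: 111 + 365 + 93 = 569 days (rest of 1988, 1989, to 1990-04-03 in 1990).
569 ÷ 7 = 81 full weeks with remainder 2, so 81 more Sundays after the first → 82.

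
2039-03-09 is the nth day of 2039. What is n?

68

Days in months before March: 31 + 28 = 59.
Plus 9 days into March → day 68.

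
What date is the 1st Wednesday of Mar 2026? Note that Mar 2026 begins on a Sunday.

Mar 4, 2026

Mar 2026 begins on a Sunday, so the first Wednesday is Mar 4 (3 days later).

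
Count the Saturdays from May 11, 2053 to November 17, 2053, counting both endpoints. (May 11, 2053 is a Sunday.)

27

May 11, 2053 is a Sunday; the first Saturday on or after it is May 17, 2053 (6 days later).
From May 17, 2053 to November 17, 2053: 14 + 30 + 31 + 31 + 30 + 31 + 17 = 184 days (rest of May, June, July, August, September, October, November).
184 ÷ 7 = 26 full weeks with remainder 2, so 26 more Saturdays after the first → 27.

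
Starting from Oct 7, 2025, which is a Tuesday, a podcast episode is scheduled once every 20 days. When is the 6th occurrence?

Jan 15, 2026

The 6th occurrence is 5 intervals after the first: 5 × 20 = 100 days after Oct 7, 2025.
Oct has 31 days — 24 days to the end of Oct leaves 76.
Nov has 30 days (46 left).
Dec has 31 days (15 left).
15 days into Jan → Jan 15, 2026.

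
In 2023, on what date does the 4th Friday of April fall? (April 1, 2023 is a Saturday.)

28 April 2023

April 2023 begins on a Saturday, so the first Friday is April 7 (6 days later).
The 4th Friday is 3 weeks later: 7 + 21 = 28.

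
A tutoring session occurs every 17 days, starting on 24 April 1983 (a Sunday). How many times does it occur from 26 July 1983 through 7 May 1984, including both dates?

Occurrences land 17·i days after 24 April 1983 for i = 0, 1, 2, …
26 July 1983 is 93 days after the start; 93 ÷ 17 = 5 remainder 8; since the remainder is 8, round up to i = 6. First occurrence in the window: #7 on 4 August 1983 (6×17 = 102 days in).
7 May 1984 is 379 days after the start; 379 ÷ 17 = 22 remainder 5. Last occurrence in the window: #23 on 2 May 1984.
Occurrences #7 through #23: 17 in total.

17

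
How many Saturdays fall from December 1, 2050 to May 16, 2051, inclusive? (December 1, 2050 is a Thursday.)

December 1, 2050 is a Thursday; the first Saturday on or after it is December 3, 2050 (2 days later).
From December 3, 2050 to May 16, 2051: 28 + 31 + 28 + 31 + 30 + 16 = 164 days (rest of December, January, February, March, April, May).
164 ÷ 7 = 23 full weeks with remainder 3, so 23 more Saturdays after the first → 24.

24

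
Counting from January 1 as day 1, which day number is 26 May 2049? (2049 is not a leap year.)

Days in months before May: 31 + 28 + 31 + 30 = 120.
Plus 26 days into May → day 146.

146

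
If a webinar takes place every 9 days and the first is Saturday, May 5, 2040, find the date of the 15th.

The 15th occurrence is 14 intervals after the first: 14 × 9 = 126 days after May 5, 2040.
May has 31 days — 26 days to the end of May leaves 100.
June has 30 days (70 left).
July has 31 days (39 left).
August has 31 days (8 left).
8 days into September → September 8, 2040.

September 8, 2040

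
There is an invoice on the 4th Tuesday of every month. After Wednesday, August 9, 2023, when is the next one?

August 2023 starts on a Tuesday; its first Tuesday is the 1st, so the 4th Tuesday is the 22nd — August 22, 2023.
August 22, 2023 is after August 9, 2023, so that is the next one.

August 22, 2023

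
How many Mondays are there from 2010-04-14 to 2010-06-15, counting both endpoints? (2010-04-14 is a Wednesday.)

9

2010-04-14 is a Wednesday; the first Monday on or after it is 2010-04-19 (5 days later).
From 2010-04-19 to 2010-06-15: 11 + 31 + 15 = 57 days (rest of April, May, June).
57 ÷ 7 = 8 full weeks with remainder 1, so 8 more Mondays after the first → 9.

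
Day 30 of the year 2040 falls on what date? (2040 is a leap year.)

30 January 2040

30 into January → January 30.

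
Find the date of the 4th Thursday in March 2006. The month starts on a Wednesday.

2006-03-23

March 2006 begins on a Wednesday, so the first Thursday is March 2 (1 day later).
The 4th Thursday is 3 weeks later: 2 + 21 = 23.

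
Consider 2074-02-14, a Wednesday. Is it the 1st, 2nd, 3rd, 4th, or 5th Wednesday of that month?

Day 14 falls in week ⌈14/7⌉ of the month.
Days 1–7 hold the 1st Wednesday, 8–14 the 2nd, 15–21 the 3rd, 22–28 the 4th, 29–31 the 5th.
14 is in the range for the 2nd.

2nd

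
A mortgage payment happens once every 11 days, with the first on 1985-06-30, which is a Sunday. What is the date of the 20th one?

The 20th occurrence is 19 intervals after the first: 19 × 11 = 209 days after 1985-06-30.
June has 30 days — 0 days to the end of June leaves 209.
July has 31 days (178 left).
August has 31 days (147 left).
September has 30 days (117 left).
October has 31 days (86 left).
November has 30 days (56 left).
December has 31 days (25 left).
25 days into January → 1986-01-25.

1986-01-25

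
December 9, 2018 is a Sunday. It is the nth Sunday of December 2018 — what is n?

2nd

Day 9 falls in week ⌈9/7⌉ of the month.
Days 1–7 hold the 1st Sunday, 8–14 the 2nd, 15–21 the 3rd, 22–28 the 4th, 29–31 the 5th.
9 is in the range for the 2nd.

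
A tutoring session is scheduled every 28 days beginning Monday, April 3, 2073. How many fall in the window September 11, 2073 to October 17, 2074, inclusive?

15

Occurrences land 28·i days after April 3, 2073 for i = 0, 1, 2, …
September 11, 2073 is 161 days after the start; 161 ÷ 28 = 5 remainder 21; since the remainder is 21, round up to i = 6. First occurrence in the window: #7 on September 18, 2073 (6×28 = 168 days in).
October 17, 2074 is 562 days after the start; 562 ÷ 28 = 20 remainder 2. Last occurrence in the window: #21 on October 15, 2074.
Occurrences #7 through #21: 15 in total.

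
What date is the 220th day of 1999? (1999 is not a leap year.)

1999-08-08

January has 31 days (220 − 31 = 189 remain).
February has 28 days (189 − 28 = 161 remain).
March has 31 days (161 − 31 = 130 remain).
April has 30 days (130 − 30 = 100 remain).
May has 31 days (100 − 31 = 69 remain).
June has 30 days (69 − 30 = 39 remain).
July has 31 days (39 − 31 = 8 remain).
8 into August → August 8.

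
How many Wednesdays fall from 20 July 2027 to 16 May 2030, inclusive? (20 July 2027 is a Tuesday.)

20 July 2027 is a Tuesday; the first Wednesday on or after it is 21 July 2027 (1 day later).
From 21 July 2027 to 16 May 2030: 163 + 366 + 365 + 136 = 1030 days (rest of 2027, 2028, 2029, to 16 May 2030 in 2030).
1030 ÷ 7 = 147 full weeks with remainder 1, so 147 more Wednesdays after the first → 148.

148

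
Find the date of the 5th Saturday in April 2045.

2045-04-29

April 2045 begins on a Saturday, so the first Saturday is April 1.
The 5th Saturday is 4 weeks later: 1 + 28 = 29.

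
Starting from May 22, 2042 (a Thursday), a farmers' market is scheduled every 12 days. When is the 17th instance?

The 17th occurrence is 16 intervals after the first: 16 × 12 = 192 days after May 22, 2042.
May has 31 days — 9 days to the end of May leaves 183.
Jun has 30 days (153 left).
Jul has 31 days (122 left).
Aug has 31 days (91 left).
Sep has 30 days (61 left).
Oct has 31 days (30 left).
30 days into Nov → Nov 30, 2042.

Nov 30, 2042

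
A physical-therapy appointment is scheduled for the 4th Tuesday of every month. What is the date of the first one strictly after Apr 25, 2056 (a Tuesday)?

Apr 2056 starts on a Saturday; its first Tuesday is the 4th, so the 4th Tuesday is the 25th — Apr 25, 2056.
That is not after Apr 25, 2056, so look at May 2056.
May 2056 starts on a Monday; its first Tuesday is the 2nd, so the 4th Tuesday is the 23rd — May 23, 2056.

May 23, 2056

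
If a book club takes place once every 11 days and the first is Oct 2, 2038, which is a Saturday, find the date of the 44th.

Jan 18, 2040

The 44th occurrence is 43 intervals after the first: 43 × 11 = 473 days after Oct 2, 2038.
Oct has 31 days — 29 days to the end of Oct leaves 444.
From end of Oct to end of 2038 is 61 days (383 left).
2039 has 365 days (18 left).
18 days into Jan → Jan 18, 2040.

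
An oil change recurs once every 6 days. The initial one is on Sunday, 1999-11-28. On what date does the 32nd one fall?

The 32nd occurrence is 31 intervals after the first: 31 × 6 = 186 days after 1999-11-28.
November has 30 days — 2 days to the end of November leaves 184.
December has 31 days (153 left).
January has 31 days (122 left).
February has 29 days (93 left).
March has 31 days (62 left).
April has 30 days (32 left).
May has 31 days (1 left).
1 day into June → 2000-06-01.

2000-06-01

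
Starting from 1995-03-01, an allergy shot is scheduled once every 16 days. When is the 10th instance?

The 10th occurrence is 9 intervals after the first: 9 × 16 = 144 days after 1995-03-01.
March has 31 days — 30 days to the end of March leaves 114.
April has 30 days (84 left).
May has 31 days (53 left).
June has 30 days (23 left).
23 days into July → 1995-07-23.

1995-07-23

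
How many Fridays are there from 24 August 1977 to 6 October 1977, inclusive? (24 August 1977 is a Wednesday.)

6

24 August 1977 is a Wednesday; the first Friday on or after it is 26 August 1977 (2 days later).
From 26 August 1977 to 6 October 1977: 5 + 30 + 6 = 41 days (rest of August, September, October).
41 ÷ 7 = 5 full weeks with remainder 6, so 5 more Fridays after the first → 6.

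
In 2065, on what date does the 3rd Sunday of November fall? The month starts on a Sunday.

November 15, 2065

November 2065 begins on a Sunday, so the first Sunday is November 1.
The 3rd Sunday is 2 weeks later: 1 + 14 = 15.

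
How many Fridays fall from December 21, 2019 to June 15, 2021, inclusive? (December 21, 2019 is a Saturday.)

December 21, 2019 is a Saturday; the first Friday on or after it is December 27, 2019 (6 days later).
From December 27, 2019 to June 15, 2021: 4 + 366 + 166 = 536 days (rest of 2019, 2020, to June 15, 2021 in 2021).
536 ÷ 7 = 76 full weeks with remainder 4, so 76 more Fridays after the first → 77.

77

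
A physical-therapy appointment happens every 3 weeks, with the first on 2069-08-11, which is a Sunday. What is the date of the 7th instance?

2069-12-15

The 7th occurrence is 6 intervals after the first: 6 × 21 = 126 days after 2069-08-11.
August has 31 days — 20 days to the end of August leaves 106.
September has 30 days (76 left).
October has 31 days (45 left).
November has 30 days (15 left).
15 days into December → 2069-12-15.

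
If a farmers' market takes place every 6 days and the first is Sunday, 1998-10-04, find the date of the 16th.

1999-01-02

The 16th occurrence is 15 intervals after the first: 15 × 6 = 90 days after 1998-10-04.
October has 31 days — 27 days to the end of October leaves 63.
November has 30 days (33 left).
December has 31 days (2 left).
2 days into January → 1999-01-02.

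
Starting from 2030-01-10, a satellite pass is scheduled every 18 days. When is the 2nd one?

The 2nd occurrence is 1 interval after the first: 1 × 18 = 18 days after 2030-01-10.
18 days later is 2030-01-28.

2030-01-28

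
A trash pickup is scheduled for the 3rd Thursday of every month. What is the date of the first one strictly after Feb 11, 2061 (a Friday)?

Feb 2061 starts on a Tuesday; its first Thursday is the 3rd, so the 3rd Thursday is the 17th — Feb 17, 2061.
Feb 17, 2061 is after Feb 11, 2061, so that is the next one.

Feb 17, 2061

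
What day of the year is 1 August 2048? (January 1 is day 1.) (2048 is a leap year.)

Days in months before August: 31 + 29 + 31 + 30 + 31 + 30 + 31 = 213.
Plus 1 day into August → day 214.

214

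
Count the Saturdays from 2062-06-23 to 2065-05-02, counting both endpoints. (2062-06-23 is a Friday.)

150

2062-06-23 is a Friday; the first Saturday on or after it is 2062-06-24 (1 day later).
From 2062-06-24 to 2065-05-02: 190 + 365 + 366 + 122 = 1043 days (rest of 2062, 2063, 2064, to 2065-05-02 in 2065).
1043 ÷ 7 = 149 full weeks with remainder 0, so 149 more Saturdays after the first → 150.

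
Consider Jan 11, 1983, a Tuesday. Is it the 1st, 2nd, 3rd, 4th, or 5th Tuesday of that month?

2nd

Day 11 falls in week ⌈11/7⌉ of the month.
Days 1–7 hold the 1st Tuesday, 8–14 the 2nd, 15–21 the 3rd, 22–28 the 4th, 29–31 the 5th.
11 is in the range for the 2nd.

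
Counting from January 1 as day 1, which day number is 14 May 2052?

135

Days in months before May: 31 + 29 + 31 + 30 = 121.
Plus 14 days into May → day 135.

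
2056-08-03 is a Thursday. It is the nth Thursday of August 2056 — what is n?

1st

Day 3 falls in week ⌈3/7⌉ of the month.
Days 1–7 hold the 1st Thursday, 8–14 the 2nd, 15–21 the 3rd, 22–28 the 4th, 29–31 the 5th.
3 is in the range for the 1st.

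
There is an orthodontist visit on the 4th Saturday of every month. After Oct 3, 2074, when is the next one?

Oct 2074 starts on a Monday; its first Saturday is the 6th, so the 4th Saturday is the 27th — Oct 27, 2074.
Oct 27, 2074 is after Oct 3, 2074, so that is the next one.

Oct 27, 2074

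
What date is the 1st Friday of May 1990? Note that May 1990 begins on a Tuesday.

May 4, 1990

May 1990 begins on a Tuesday, so the first Friday is May 4 (3 days later).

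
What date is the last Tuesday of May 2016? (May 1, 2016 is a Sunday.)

May 2016 begins on a Sunday, so the first Tuesday is May 3 (2 days later).
May 2016 has 31 days. Adding weeks: 3, 10, 17, 24, 31 — the last one ≤ 31 is the 31st.

2016-05-31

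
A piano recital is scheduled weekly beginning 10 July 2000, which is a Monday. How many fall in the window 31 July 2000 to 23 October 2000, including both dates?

13

Occurrences land 7·i days after 10 July 2000 for i = 0, 1, 2, …
31 July 2000 is 21 days after the start; 21 ÷ 7 = 3 remainder 0. First occurrence in the window: #4 on 31 July 2000 (3×7 = 21 days in).
23 October 2000 is 105 days after the start; 105 ÷ 7 = 15 remainder 0. Last occurrence in the window: #16 on 23 October 2000.
Occurrences #4 through #16: 13 in total.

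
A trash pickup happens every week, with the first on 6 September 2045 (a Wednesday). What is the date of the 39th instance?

The 39th occurrence is 38 intervals after the first: 38 × 7 = 266 days after 6 September 2045.
September has 30 days — 24 days to the end of September leaves 242.
October has 31 days (211 left).
November has 30 days (181 left).
December has 31 days (150 left).
January has 31 days (119 left).
February has 28 days (91 left).
March has 31 days (60 left).
April has 30 days (30 left).
30 days into May → 30 May 2046.

30 May 2046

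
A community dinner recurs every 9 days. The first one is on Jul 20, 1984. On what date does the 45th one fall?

The 45th occurrence is 44 intervals after the first: 44 × 9 = 396 days after Jul 20, 1984.
Jul has 31 days — 11 days to the end of Jul leaves 385.
Aug has 31 days (354 left).
Sep has 30 days (324 left).
Oct has 31 days (293 left).
Nov has 30 days (263 left).
Dec has 31 days (232 left).
Jan has 31 days (201 left).
Feb has 28 days (173 left).
Mar has 31 days (142 left).
Apr has 30 days (112 left).
May has 31 days (81 left).
Jun has 30 days (51 left).
Jul has 31 days (20 left).
20 days into Aug → Aug 20, 1985.

Aug 20, 1985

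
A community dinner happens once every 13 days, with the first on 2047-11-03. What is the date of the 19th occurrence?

2048-06-24

The 19th occurrence is 18 intervals after the first: 18 × 13 = 234 days after 2047-11-03.
November has 30 days — 27 days to the end of November leaves 207.
December has 31 days (176 left).
January has 31 days (145 left).
February has 29 days (116 left).
March has 31 days (85 left).
April has 30 days (55 left).
May has 31 days (24 left).
24 days into June → 2048-06-24.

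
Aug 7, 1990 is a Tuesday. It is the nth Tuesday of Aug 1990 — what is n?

Day 7 falls in week ⌈7/7⌉ of the month.
Days 1–7 hold the 1st Tuesday, 8–14 the 2nd, 15–21 the 3rd, 22–28 the 4th, 29–31 the 5th.
7 is in the range for the 1st.

1st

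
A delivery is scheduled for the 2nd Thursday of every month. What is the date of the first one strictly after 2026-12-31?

December 2026 starts on a Tuesday; its first Thursday is the 3rd, so the 2nd Thursday is the 10th — 2026-12-10.
That is not after 2026-12-31, so look at January 2027.
January 2027 starts on a Friday; its first Thursday is the 7th, so the 2nd Thursday is the 14th — 2027-01-14.

2027-01-14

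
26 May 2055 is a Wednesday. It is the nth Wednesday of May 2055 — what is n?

Day 26 falls in week ⌈26/7⌉ of the month.
Days 1–7 hold the 1st Wednesday, 8–14 the 2nd, 15–21 the 3rd, 22–28 the 4th, 29–31 the 5th.
26 is in the range for the 4th.

4th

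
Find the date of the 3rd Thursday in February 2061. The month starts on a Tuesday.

February 2061 begins on a Tuesday, so the first Thursday is February 3 (2 days later).
The 3rd Thursday is 2 weeks later: 3 + 14 = 17.

2061-02-17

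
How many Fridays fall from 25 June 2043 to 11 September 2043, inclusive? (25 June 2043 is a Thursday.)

25 June 2043 is a Thursday; the first Friday on or after it is 26 June 2043 (1 day later).
From 26 June 2043 to 11 September 2043: 4 + 31 + 31 + 11 = 77 days (rest of June, July, August, September).
77 ÷ 7 = 11 full weeks with remainder 0, so 11 more Fridays after the first → 12.

12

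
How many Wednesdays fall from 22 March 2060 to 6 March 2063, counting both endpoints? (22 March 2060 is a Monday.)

22 March 2060 is a Monday; the first Wednesday on or after it is 24 March 2060 (2 days later).
From 24 March 2060 to 6 March 2063: 282 + 365 + 365 + 65 = 1077 days (rest of 2060, 2061, 2062, to 6 March 2063 in 2063).
1077 ÷ 7 = 153 full weeks with remainder 6, so 153 more Wednesdays after the first → 154.

154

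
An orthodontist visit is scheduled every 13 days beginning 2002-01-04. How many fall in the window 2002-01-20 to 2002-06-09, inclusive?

11

Occurrences land 13·i days after 2002-01-04 for i = 0, 1, 2, …
2002-01-20 is 16 days after the start; 16 ÷ 13 = 1 remainder 3; since the remainder is 3, round up to i = 2. First occurrence in the window: #3 on 2002-01-30 (2×13 = 26 days in).
2002-06-09 is 156 days after the start; 156 ÷ 13 = 12 remainder 0. Last occurrence in the window: #13 on 2002-06-09.
Occurrences #3 through #13: 11 in total.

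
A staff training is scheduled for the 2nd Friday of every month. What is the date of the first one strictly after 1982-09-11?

1982-10-08

September 1982 starts on a Wednesday; its first Friday is the 3rd, so the 2nd Friday is the 10th — 1982-09-10.
That is not after 1982-09-11, so look at October 1982.
October 1982 starts on a Friday; its first Friday is the 1st, so the 2nd Friday is the 8th — 1982-10-08.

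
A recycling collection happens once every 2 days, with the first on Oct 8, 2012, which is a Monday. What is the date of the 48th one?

Jan 10, 2013

The 48th occurrence is 47 intervals after the first: 47 × 2 = 94 days after Oct 8, 2012.
Oct has 31 days — 23 days to the end of Oct leaves 71.
Nov has 30 days (41 left).
Dec has 31 days (10 left).
10 days into Jan → Jan 10, 2013.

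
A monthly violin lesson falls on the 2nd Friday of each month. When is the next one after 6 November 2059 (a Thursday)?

November 2059 starts on a Saturday; its first Friday is the 7th, so the 2nd Friday is the 14th — 14 November 2059.
14 November 2059 is after 6 November 2059, so that is the next one.

14 November 2059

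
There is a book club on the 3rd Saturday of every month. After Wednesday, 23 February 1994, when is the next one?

19 March 1994

February 1994 starts on a Tuesday; its first Saturday is the 5th, so the 3rd Saturday is the 19th — 19 February 1994.
That is not after 23 February 1994, so look at March 1994.
March 1994 starts on a Tuesday; its first Saturday is the 5th, so the 3rd Saturday is the 19th — 19 March 1994.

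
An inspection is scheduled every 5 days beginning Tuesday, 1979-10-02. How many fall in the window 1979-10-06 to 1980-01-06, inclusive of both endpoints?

Occurrences land 5·i days after 1979-10-02 for i = 0, 1, 2, …
1979-10-06 is 4 days after the start; 4 ÷ 5 = 0 remainder 4; since the remainder is 4, round up to i = 1. First occurrence in the window: #2 on 1979-10-07 (1×5 = 5 days in).
1980-01-06 is 96 days after the start; 96 ÷ 5 = 19 remainder 1. Last occurrence in the window: #20 on 1980-01-05.
Occurrences #2 through #20: 19 in total.

19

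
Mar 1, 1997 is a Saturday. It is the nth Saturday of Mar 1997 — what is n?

Day 1 falls in week ⌈1/7⌉ of the month.
Days 1–7 hold the 1st Saturday, 8–14 the 2nd, 15–21 the 3rd, 22–28 the 4th, 29–31 the 5th.
1 is in the range for the 1st.

1st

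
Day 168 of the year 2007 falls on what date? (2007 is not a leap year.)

17 June 2007

January has 31 days (168 − 31 = 137 remain).
February has 28 days (137 − 28 = 109 remain).
March has 31 days (109 − 31 = 78 remain).
April has 30 days (78 − 30 = 48 remain).
May has 31 days (48 − 31 = 17 remain).
17 into June → June 17.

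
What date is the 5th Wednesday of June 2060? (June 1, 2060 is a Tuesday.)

June 2060 begins on a Tuesday, so the first Wednesday is June 2 (1 day later).
The 5th Wednesday is 4 weeks later: 2 + 28 = 30.

30 June 2060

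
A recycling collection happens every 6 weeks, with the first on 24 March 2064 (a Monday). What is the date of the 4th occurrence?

28 July 2064

The 4th occurrence is 3 intervals after the first: 3 × 42 = 126 days after 24 March 2064.
March has 31 days — 7 days to the end of March leaves 119.
April has 30 days (89 left).
May has 31 days (58 left).
June has 30 days (28 left).
28 days into July → 28 July 2064.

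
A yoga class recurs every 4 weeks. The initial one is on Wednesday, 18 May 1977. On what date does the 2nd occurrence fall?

15 June 1977

The 2nd occurrence is 1 interval after the first: 1 × 28 = 28 days after 18 May 1977.
May has 31 days — 13 days to the end of May leaves 15.
15 days into June → 15 June 1977.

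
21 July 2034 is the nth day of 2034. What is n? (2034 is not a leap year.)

202

Days in months before July: 31 + 28 + 31 + 30 + 31 + 30 = 181.
Plus 21 days into July → day 202.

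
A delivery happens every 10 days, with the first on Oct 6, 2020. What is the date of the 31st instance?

Aug 2, 2021

The 31st occurrence is 30 intervals after the first: 30 × 10 = 300 days after Oct 6, 2020.
Oct has 31 days — 25 days to the end of Oct leaves 275.
Nov has 30 days (245 left).
Dec has 31 days (214 left).
Jan has 31 days (183 left).
Feb has 28 days (155 left).
Mar has 31 days (124 left).
Apr has 30 days (94 left).
May has 31 days (63 left).
Jun has 30 days (33 left).
Jul has 31 days (2 left).
2 days into Aug → Aug 2, 2021.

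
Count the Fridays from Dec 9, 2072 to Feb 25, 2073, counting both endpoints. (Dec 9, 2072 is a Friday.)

12

Dec 9, 2072 is a Friday; the first Friday on or after it is Dec 9, 2072.
From Dec 9, 2072 to Feb 25, 2073: 22 + 31 + 25 = 78 days (rest of Dec, Jan, Feb).
78 ÷ 7 = 11 full weeks with remainder 1, so 11 more Fridays after the first → 12.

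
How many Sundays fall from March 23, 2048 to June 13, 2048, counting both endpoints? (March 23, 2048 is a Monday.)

March 23, 2048 is a Monday; the first Sunday on or after it is March 29, 2048 (6 days later).
From March 29, 2048 to June 13, 2048: 2 + 30 + 31 + 13 = 76 days (rest of March, April, May, June).
76 ÷ 7 = 10 full weeks with remainder 6, so 10 more Sundays after the first → 11.

11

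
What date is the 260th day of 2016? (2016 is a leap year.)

September 16, 2016

January has 31 days (260 − 31 = 229 remain).
February has 29 days (229 − 29 = 200 remain).
March has 31 days (200 − 31 = 169 remain).
April has 30 days (169 − 30 = 139 remain).
May has 31 days (139 − 31 = 108 remain).
June has 30 days (108 − 30 = 78 remain).
July has 31 days (78 − 31 = 47 remain).
August has 31 days (47 − 31 = 16 remain).
16 into September → September 16.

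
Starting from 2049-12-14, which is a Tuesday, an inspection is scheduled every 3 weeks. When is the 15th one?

The 15th occurrence is 14 intervals after the first: 14 × 21 = 294 days after 2049-12-14.
December has 31 days — 17 days to the end of December leaves 277.
January has 31 days (246 left).
February has 28 days (218 left).
March has 31 days (187 left).
April has 30 days (157 left).
May has 31 days (126 left).
June has 30 days (96 left).
July has 31 days (65 left).
August has 31 days (34 left).
September has 30 days (4 left).
4 days into October → 2050-10-04.

2050-10-04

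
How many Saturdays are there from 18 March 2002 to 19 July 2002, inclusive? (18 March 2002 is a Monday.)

17

18 March 2002 is a Monday; the first Saturday on or after it is 23 March 2002 (5 days later).
From 23 March 2002 to 19 July 2002: 8 + 30 + 31 + 30 + 19 = 118 days (rest of March, April, May, June, July).
118 ÷ 7 = 16 full weeks with remainder 6, so 16 more Saturdays after the first → 17.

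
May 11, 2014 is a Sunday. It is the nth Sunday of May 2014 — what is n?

Day 11 falls in week ⌈11/7⌉ of the month.
Days 1–7 hold the 1st Sunday, 8–14 the 2nd, 15–21 the 3rd, 22–28 the 4th, 29–31 the 5th.
11 is in the range for the 2nd.

2nd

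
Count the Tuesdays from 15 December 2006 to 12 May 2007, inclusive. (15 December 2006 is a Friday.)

21

15 December 2006 is a Friday; the first Tuesday on or after it is 19 December 2006 (4 days later).
From 19 December 2006 to 12 May 2007: 12 + 31 + 28 + 31 + 30 + 12 = 144 days (rest of December, January, February, March, April, May).
144 ÷ 7 = 20 full weeks with remainder 4, so 20 more Tuesdays after the first → 21.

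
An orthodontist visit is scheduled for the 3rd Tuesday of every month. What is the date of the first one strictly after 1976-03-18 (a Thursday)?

1976-04-20

March 1976 starts on a Monday; its first Tuesday is the 2nd, so the 3rd Tuesday is the 16th — 1976-03-16.
That is not after 1976-03-18, so look at April 1976.
April 1976 starts on a Thursday; its first Tuesday is the 6th, so the 3rd Tuesday is the 20th — 1976-04-20.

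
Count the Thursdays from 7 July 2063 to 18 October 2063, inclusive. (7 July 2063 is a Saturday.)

15

7 July 2063 is a Saturday; the first Thursday on or after it is 12 July 2063 (5 days later).
From 12 July 2063 to 18 October 2063: 19 + 31 + 30 + 18 = 98 days (rest of July, August, September, October).
98 ÷ 7 = 14 full weeks with remainder 0, so 14 more Thursdays after the first → 15.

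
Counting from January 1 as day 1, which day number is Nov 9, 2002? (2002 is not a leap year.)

Days in months before Nov: 31 + 28 + 31 + 30 + 31 + 30 + 31 + 31 + 30 + 31 = 304.
Plus 9 days into Nov → day 313.

313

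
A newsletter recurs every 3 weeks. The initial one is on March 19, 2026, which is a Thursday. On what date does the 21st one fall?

May 13, 2027

The 21st occurrence is 20 intervals after the first: 20 × 21 = 420 days after March 19, 2026.
March has 31 days — 12 days to the end of March leaves 408.
From end of March to end of 2026 is 275 days (133 left).
January has 31 days (102 left).
February has 28 days (74 left).
March has 31 days (43 left).
April has 30 days (13 left).
13 days into May → May 13, 2027.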